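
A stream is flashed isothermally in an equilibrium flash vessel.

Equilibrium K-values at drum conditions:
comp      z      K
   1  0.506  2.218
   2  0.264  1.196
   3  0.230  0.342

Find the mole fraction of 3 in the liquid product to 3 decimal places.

Rachford–Rice: g(V/F) = Σ zᵢ(Kᵢ−1)/(1+V/F(Kᵢ−1)) = 0.
Feasibility: ΣzᵢKᵢ = 1.517, Σzᵢ/Kᵢ = 1.121 — both > 1, two phases present.
Newton–Raphson from V/F = 0.5:
  V/F = 0.500: g = 0.2046, g' = -0.520 → V/F = 0.894
  V/F = 0.894: g = -0.0284, g' = -0.766 → V/F = 0.857
  V/F = 0.857: g = -0.0011, g' = -0.711 → V/F = 0.855
Converged at V/F = 0.855.
Compositions from xᵢ = zᵢ/(1+V/F(Kᵢ−1)), yᵢ = Kᵢxᵢ:
  1: x = 0.248, y = 0.550
  2: x = 0.226, y = 0.270
  3: x = 0.526, y = 0.180

x_3 = 0.526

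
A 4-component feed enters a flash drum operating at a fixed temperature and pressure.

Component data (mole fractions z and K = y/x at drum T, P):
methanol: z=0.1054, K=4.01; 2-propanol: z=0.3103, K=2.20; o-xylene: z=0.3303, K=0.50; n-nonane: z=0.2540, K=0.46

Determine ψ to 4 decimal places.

Material balance + equilibrium reduce to Σ zᵢ(Kᵢ−1)/(1+ψ(Kᵢ−1)) = 0.
Check two-phase: ΣzᵢKᵢ = 1.3873 > 1 and Σzᵢ/Kᵢ = 1.3801 > 1, so g(0) = 0.3873 > 0 and g(1) = -0.3801 < 0.
Newton iteration, ψ⁰ = 0.5:
  ψ = 0.5000: g = -0.04872, g' = -0.6125 → ψ = 0.4205
  ψ = 0.4205: g = 0.00096, g' = -0.6398 → ψ = 0.4220
Converged at ψ = 0.4220.

ψ = 0.4220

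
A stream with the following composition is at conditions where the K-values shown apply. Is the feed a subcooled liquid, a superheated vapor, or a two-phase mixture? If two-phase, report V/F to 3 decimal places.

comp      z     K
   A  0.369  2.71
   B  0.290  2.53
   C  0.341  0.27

two-phase, V/F = 0.693

ΣzᵢKᵢ = 1.826; Σzᵢ/Kᵢ = 1.514.
Both exceed 1, so a two-phase solution exists.
Newton–Raphson from ψ = 0.5:
  ψ = 0.500: g = 0.1995, g' = -0.982 → ψ = 0.703
  ψ = 0.703: g = -0.0112, g' = -1.147 → ψ = 0.693
Converged at ψ = 0.693.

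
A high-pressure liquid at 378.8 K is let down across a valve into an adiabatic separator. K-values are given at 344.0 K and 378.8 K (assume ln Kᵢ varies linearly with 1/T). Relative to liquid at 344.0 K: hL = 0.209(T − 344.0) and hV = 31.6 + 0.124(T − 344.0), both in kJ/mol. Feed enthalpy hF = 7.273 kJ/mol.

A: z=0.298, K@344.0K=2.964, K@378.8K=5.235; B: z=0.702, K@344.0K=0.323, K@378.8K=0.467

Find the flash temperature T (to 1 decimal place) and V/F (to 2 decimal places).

Adiabatic flash: solve Rachford–Rice at each trial T, then check hF = ψ·hV(T) + (1−ψ)·hL(T).
  T = 344.0 K: K = (2.964, 0.323), RR gives ψ = 0.083, H_out = 2.615 kJ/mol
  T = 378.8 K: K = (5.235, 0.467), RR gives ψ = 0.393, H_out = 18.539 kJ/mol
  T = 361.4 K: K = (3.993, 0.392), RR gives ψ = 0.255, H_out = 11.332 kJ/mol
  T = 352.7 K: K = (3.453, 0.357), RR gives ψ = 0.177, H_out = 7.281 kJ/mol
  T = 348.4 K: K = (3.205, 0.340), RR gives ψ = 0.133, H_out = 5.073 kJ/mol
  T = 350.5 K: K = (3.325, 0.348), RR gives ψ = 0.155, H_out = 6.172 kJ/mol
Linear interpolation between T = 350.5 (H_out = 6.172) and T = 352.7 (H_out = 7.281) on hF = 7.273 gives T ≈ 352.7 K, at which ψ = 0.18.

T = 352.7 K, V/F = 0.18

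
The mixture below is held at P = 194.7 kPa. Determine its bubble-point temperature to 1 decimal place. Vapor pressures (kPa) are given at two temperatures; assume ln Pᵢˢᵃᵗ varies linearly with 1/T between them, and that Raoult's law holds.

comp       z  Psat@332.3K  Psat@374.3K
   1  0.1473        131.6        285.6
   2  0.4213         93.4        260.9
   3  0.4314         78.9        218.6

Bubble-point temperature: ΣzᵢPᵢˢᵃᵗ(T) = P. Interpolate ln Pᵢˢᵃᵗ = aᵢ + bᵢ/T.
  T = 332.3 K: ΣzᵢPᵢˢᵃᵗ = 92.77 kPa
  T = 374.3 K: ΣzᵢPᵢˢᵃᵗ = 246.29 kPa
  T = 353.3 K: ΣzᵢPᵢˢᵃᵗ = 155.42 kPa
  T = 363.8 K: ΣzᵢPᵢˢᵃᵗ = 196.91 kPa
  T = 358.6 K: ΣzᵢPᵢˢᵃᵗ = 175.43 kPa
  T = 361.2 K: ΣzᵢPᵢˢᵃᵗ = 185.93 kPa
Interpolating between 361.2 K and 363.8 K gives T ≈ 363.3 K.

T = 363.3 K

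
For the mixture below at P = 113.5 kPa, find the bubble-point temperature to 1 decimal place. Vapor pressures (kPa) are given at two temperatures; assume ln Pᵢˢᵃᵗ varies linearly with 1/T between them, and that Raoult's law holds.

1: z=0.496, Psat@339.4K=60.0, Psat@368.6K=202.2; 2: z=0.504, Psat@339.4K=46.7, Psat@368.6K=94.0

T = 360.8 K

Bubble-point temperature: ΣzᵢPᵢˢᵃᵗ(T) = P. Interpolate ln Pᵢˢᵃᵗ = aᵢ + bᵢ/T.
  T = 339.4 K: ΣzᵢPᵢˢᵃᵗ = 53.30 kPa
  T = 368.6 K: ΣzᵢPᵢˢᵃᵗ = 147.67 kPa
  T = 354.0 K: ΣzᵢPᵢˢᵃᵗ = 89.90 kPa
  T = 361.3 K: ΣzᵢPᵢˢᵃᵗ = 115.59 kPa
  T = 357.6 K: ΣzᵢPᵢˢᵃᵗ = 101.85 kPa
  T = 359.5 K: ΣzᵢPᵢˢᵃᵗ = 108.71 kPa
Interpolating between 359.5 K and 361.3 K gives T ≈ 360.8 K.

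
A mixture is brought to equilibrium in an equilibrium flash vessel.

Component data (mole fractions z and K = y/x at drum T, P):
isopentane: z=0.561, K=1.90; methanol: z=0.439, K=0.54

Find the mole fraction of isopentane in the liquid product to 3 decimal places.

Material balance + equilibrium reduce to Σ zᵢ(Kᵢ−1)/(1+V/F(Kᵢ−1)) = 0.
g(0) = ΣzᵢKᵢ − 1 = 0.303 and g(1) = 1 − Σzᵢ/Kᵢ = -0.108, so a root lies in (0, 1).
Binary case is linear: z₁(K₁−1)(1+V/F(K₂−1)) + z₂(K₂−1)(1+V/F(K₁−1)) = 0
⇒ V/F = [z₁(K₁−1)+z₂(K₂−1)] / [−(K₁−1)(K₂−1)] = 0.3030/0.4140 = 0.732
Compositions from xᵢ = zᵢ/(1+V/F(Kᵢ−1)), yᵢ = Kᵢxᵢ:
  isopentane: x = 0.338, y = 0.643
  methanol: x = 0.662, y = 0.357

x_isopentane = 0.338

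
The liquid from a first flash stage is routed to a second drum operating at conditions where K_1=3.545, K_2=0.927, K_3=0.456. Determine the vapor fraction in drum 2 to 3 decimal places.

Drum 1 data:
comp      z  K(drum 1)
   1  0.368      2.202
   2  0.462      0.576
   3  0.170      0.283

V/F (drum 2) = 0.846

Drum 1:
Newton–Raphson from ψ₁ = 0.5:
  ψ₁ = 0.500: g = -0.1623, g' = -0.554 → ψ₁ = 0.207
  ψ₁ = 0.207: g = -0.0035, g' = -0.561 → ψ₁ = 0.200
Converged at ψ₁ = 0.200.
Drum-1 compositions:
  1: x = 0.297, y = 0.653
  2: x = 0.505, y = 0.291
  3: x = 0.199, y = 0.056
Drum-2 feed = drum-1 liquid: z₂ = (0.2965, 0.5049, 0.1985).
Drum 2:
Material balance + equilibrium reduce to Σ zᵢ(Kᵢ−1)/(1+ψ₂(Kᵢ−1)) = 0.
Feasibility: ΣzᵢKᵢ = 1.610, Σzᵢ/Kᵢ = 1.064 — both > 1, two phases present.
Iterate (Newton) starting at ψ₂ = 0.52:
  ψ₂ = 0.520: g = 0.1359, g' = -0.473 → ψ₂ = 0.807
  ψ₂ = 0.807: g = 0.0153, g' = -0.396 → ψ₂ = 0.846
Converged at ψ₂ = 0.846.
  1: x = 0.094, y = 0.333
  2: x = 0.538, y = 0.499
  3: x = 0.368, y = 0.168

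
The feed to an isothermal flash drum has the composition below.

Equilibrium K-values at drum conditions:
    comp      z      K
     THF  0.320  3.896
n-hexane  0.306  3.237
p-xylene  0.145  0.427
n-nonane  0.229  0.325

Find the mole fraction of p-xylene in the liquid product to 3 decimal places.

x_p-xylene = 0.277

Iterate (Newton) starting at ψ = 0.46:
  ψ = 0.460: g = 0.3977, g' = -1.173 → ψ = 0.799
  ψ = 0.799: g = 0.0363, g' = -1.095 → ψ = 0.832
Converged at ψ = 0.832.
Compositions from xᵢ = zᵢ/(1+ψ(Kᵢ−1)), yᵢ = Kᵢxᵢ:
  THF: x = 0.094, y = 0.366
  n-hexane: x = 0.107, y = 0.346
  p-xylene: x = 0.277, y = 0.118
  n-nonane: x = 0.522, y = 0.170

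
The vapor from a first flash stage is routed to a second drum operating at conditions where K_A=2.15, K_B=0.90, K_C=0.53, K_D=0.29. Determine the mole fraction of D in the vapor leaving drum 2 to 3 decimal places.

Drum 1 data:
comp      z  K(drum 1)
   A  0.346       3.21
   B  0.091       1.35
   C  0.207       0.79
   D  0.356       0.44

y_D (drum 2) = 0.099

Drum 1:
Material balance + equilibrium reduce to Σ zᵢ(Kᵢ−1)/(1+ψ₁(Kᵢ−1)) = 0.
Check two-phase: ΣzᵢKᵢ = 1.554 > 1 and Σzᵢ/Kᵢ = 1.246 > 1, so g(0) = 0.554 > 0 and g(1) = -0.246 < 0.
Newton–Raphson from ψ₁ = 0.5:
  ψ₁ = 0.500: g = 0.0649, g' = -0.616 → ψ₁ = 0.605
  ψ₁ = 0.605: g = 0.0020, g' = -0.584 → ψ₁ = 0.609
Converged at ψ₁ = 0.609.
Drum-1 compositions:
  A: x = 0.148, y = 0.474
  B: x = 0.075, y = 0.101
  C: x = 0.237, y = 0.187
  D: x = 0.540, y = 0.238
Drum-2 feed = drum-1 vapor: z₂ = (0.4736, 0.1013, 0.1875, 0.2376).
Drum 2:
Rachford–Rice: g(ψ₂) = Σ zᵢ(Kᵢ−1)/(1+ψ₂(Kᵢ−1)) = 0.
Check two-phase: ΣzᵢKᵢ = 1.278 > 1 and Σzᵢ/Kᵢ = 1.506 > 1, so g(0) = 0.278 > 0 and g(1) = -0.506 < 0.
Newton–Raphson from ψ₂ = 0.5:
  ψ₂ = 0.500: g = -0.0417, g' = -0.612 → ψ₂ = 0.432
  ψ₂ = 0.432: g = -0.0007, g' = -0.595 → ψ₂ = 0.431
Converged at ψ₂ = 0.431.
  A: x = 0.317, y = 0.681
  B: x = 0.106, y = 0.095
  C: x = 0.235, y = 0.125
  D: x = 0.342, y = 0.099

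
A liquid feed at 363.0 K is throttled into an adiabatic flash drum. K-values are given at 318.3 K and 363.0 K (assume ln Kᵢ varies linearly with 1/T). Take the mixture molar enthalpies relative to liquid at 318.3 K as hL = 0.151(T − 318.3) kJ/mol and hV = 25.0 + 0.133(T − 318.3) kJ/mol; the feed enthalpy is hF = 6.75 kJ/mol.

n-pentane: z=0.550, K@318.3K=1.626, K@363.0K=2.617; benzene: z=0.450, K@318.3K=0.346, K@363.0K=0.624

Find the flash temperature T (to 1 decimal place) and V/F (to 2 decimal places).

Adiabatic flash: solve Rachford–Rice at each trial T, then check hF = ψ·hV(T) + (1−ψ)·hL(T).
  T = 318.3 K: K = (1.626, 0.346), RR gives ψ = 0.122, H_out = 3.053 kJ/mol
  T = 363.0 K: K = (2.617, 0.624), RR gives ψ = 1.000, H_out = 30.945 kJ/mol
  T = 340.6 K: K = (2.094, 0.473), RR gives ψ = 0.633, H_out = 18.943 kJ/mol
  T = 329.5 K: K = (1.854, 0.407), RR gives ψ = 0.401, H_out = 11.635 kJ/mol
  T = 323.9 K: K = (1.738, 0.376), RR gives ψ = 0.272, H_out = 7.612 kJ/mol
  T = 321.1 K: K = (1.682, 0.361), RR gives ψ = 0.200, H_out = 5.420 kJ/mol
  T = 322.5 K: K = (1.710, 0.368), RR gives ψ = 0.237, H_out = 6.535 kJ/mol
Linear interpolation between T = 322.5 (H_out = 6.535) and T = 323.9 (H_out = 7.612) on hF = 6.75 gives T ≈ 322.8 K, at which ψ = 0.24.

T = 322.8 K, V/F = 0.24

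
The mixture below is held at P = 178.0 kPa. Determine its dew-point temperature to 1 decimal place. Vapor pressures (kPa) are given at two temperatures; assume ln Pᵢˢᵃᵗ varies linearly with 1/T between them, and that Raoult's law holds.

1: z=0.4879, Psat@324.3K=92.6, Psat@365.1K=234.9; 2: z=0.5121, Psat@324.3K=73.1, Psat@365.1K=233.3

Dew-point temperature: Σzᵢ·P/Pᵢˢᵃᵗ(T) = 1. Interpolate ln Pᵢˢᵃᵗ = aᵢ + bᵢ/T.
  T = 324.3 K: ΣzᵢP/Pᵢˢᵃᵗ = 2.1848
  T = 365.1 K: ΣzᵢP/Pᵢˢᵃᵗ = 0.7604
  T = 344.7 K: ΣzᵢP/Pᵢˢᵃᵗ = 1.2473
  T = 354.9 K: ΣzᵢP/Pᵢˢᵃᵗ = 0.9666
  T = 349.8 K: ΣzᵢP/Pᵢˢᵃᵗ = 1.0959
  T = 352.4 K: ΣzᵢP/Pᵢˢᵃᵗ = 1.0275
Interpolating between 352.4 K and 354.9 K gives T ≈ 353.5 K.

T = 353.5 K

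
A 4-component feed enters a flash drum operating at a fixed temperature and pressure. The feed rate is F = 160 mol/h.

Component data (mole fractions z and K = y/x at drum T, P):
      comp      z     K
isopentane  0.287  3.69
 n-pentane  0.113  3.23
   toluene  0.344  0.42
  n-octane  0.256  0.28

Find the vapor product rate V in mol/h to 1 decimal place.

V = 62.0 mol/h

Newton iteration, ψ⁰ = 0.5:
  ψ = 0.500: g = -0.1206, g' = -1.057 → ψ = 0.386
  ψ = 0.386: g = 0.0020, g' = -1.109 → ψ = 0.388
Converged at ψ = 0.388.
Then V = ψ·F = 0.3877·160 = 62.0 mol/h and L = F − V = 98.0 mol/h.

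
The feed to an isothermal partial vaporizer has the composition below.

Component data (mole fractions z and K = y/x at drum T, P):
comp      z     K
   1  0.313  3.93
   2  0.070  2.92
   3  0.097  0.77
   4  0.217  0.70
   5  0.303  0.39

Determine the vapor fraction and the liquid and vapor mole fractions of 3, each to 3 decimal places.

Rachford–Rice: g(ψ) = Σ zᵢ(Kᵢ−1)/(1+ψ(Kᵢ−1)) = 0.
Check two-phase: ΣzᵢKᵢ = 1.779 > 1 and Σzᵢ/Kᵢ = 1.317 > 1, so g(0) = 0.779 > 0 and g(1) = -0.317 < 0.
Newton iteration, ψ⁰ = 0.5:
  ψ = 0.500: g = 0.0729, g' = -0.776 → ψ = 0.594
  ψ = 0.594: g = 0.0026, g' = -0.727 → ψ = 0.597
Converged at ψ = 0.597.
Compositions from xᵢ = zᵢ/(1+ψ(Kᵢ−1)), yᵢ = Kᵢxᵢ:
  1: x = 0.114, y = 0.447
  2: x = 0.033, y = 0.095
  3: x = 0.112, y = 0.087
  4: x = 0.264, y = 0.185
  5: x = 0.477, y = 0.186

ψ = 0.597, x_3 = 0.112, y_3 = 0.087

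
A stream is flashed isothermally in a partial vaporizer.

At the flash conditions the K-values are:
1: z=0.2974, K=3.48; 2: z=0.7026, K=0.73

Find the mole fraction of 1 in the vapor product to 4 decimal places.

Let ψ = V/F and solve Σ zᵢ(Kᵢ−1)/(1+ψ(Kᵢ−1)) = 0.
Check two-phase: ΣzᵢKᵢ = 1.5478 > 1 and Σzᵢ/Kᵢ = 1.0479 > 1, so g(0) = 0.5478 > 0 and g(1) = -0.0479 < 0.
Binary case is linear: z₁(K₁−1)(1+ψ(K₂−1)) + z₂(K₂−1)(1+ψ(K₁−1)) = 0
⇒ ψ = [z₁(K₁−1)+z₂(K₂−1)] / [−(K₁−1)(K₂−1)] = 0.54785/0.66960 = 0.8182
Compositions from xᵢ = zᵢ/(1+ψ(Kᵢ−1)), yᵢ = Kᵢxᵢ:
  1: x = 0.0982, y = 0.3417
  2: x = 0.9018, y = 0.6583

y_1 = 0.3417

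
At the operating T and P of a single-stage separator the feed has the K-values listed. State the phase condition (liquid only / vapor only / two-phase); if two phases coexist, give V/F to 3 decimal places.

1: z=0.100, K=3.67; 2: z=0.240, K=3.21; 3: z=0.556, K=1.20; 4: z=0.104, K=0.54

vapor only

ΣzᵢKᵢ = 1.861; Σzᵢ/Kᵢ = 0.758.
Since Σzᵢ/Kᵢ < 1 the mixture is above its dew point — single vapor phase.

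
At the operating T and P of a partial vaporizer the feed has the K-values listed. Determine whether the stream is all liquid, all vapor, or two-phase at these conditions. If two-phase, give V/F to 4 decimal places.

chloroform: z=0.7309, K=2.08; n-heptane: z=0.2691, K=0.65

ΣzᵢKᵢ = 1.6952; Σzᵢ/Kᵢ = 0.7654.
Since Σzᵢ/Kᵢ < 1 the mixture is above its dew point — single vapor phase.

all vapor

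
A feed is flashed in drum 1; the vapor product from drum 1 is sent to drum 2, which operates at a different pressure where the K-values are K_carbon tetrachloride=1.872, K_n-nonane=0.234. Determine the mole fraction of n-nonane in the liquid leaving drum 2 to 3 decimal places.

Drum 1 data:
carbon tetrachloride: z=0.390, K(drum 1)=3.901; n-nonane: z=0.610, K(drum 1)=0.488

x_n-nonane (drum 2) = 0.532

Drum 1:
Rachford–Rice: g(ψ₁) = Σ zᵢ(Kᵢ−1)/(1+ψ₁(Kᵢ−1)) = 0.
g(0) = ΣzᵢKᵢ − 1 = 0.819 and g(1) = 1 − Σzᵢ/Kᵢ = -0.350, so a root lies in (0, 1).
Newton–Raphson from ψ₁ = 0.66:
  ψ₁ = 0.660: g = -0.0836, g' = -0.751 → ψ₁ = 0.549
  ψ₁ = 0.549: g = 0.0021, g' = -0.798 → ψ₁ = 0.551
Converged at ψ₁ = 0.551.
Drum-1 compositions:
  carbon tetrachloride: x = 0.150, y = 0.585
  n-nonane: x = 0.850, y = 0.415
Drum-2 feed = drum-1 vapor: z₂ = (0.5852, 0.4148).
Drum 2:
Newton iteration, ψ₂⁰ = 0.32:
  ψ₂ = 0.320: g = -0.0219, g' = -0.699 → ψ₂ = 0.289
  ψ₂ = 0.289: g = -0.0002, g' = -0.685 → ψ₂ = 0.288
Converged at ψ₂ = 0.288.
  carbon tetrachloride: x = 0.468, y = 0.875
  n-nonane: x = 0.532, y = 0.125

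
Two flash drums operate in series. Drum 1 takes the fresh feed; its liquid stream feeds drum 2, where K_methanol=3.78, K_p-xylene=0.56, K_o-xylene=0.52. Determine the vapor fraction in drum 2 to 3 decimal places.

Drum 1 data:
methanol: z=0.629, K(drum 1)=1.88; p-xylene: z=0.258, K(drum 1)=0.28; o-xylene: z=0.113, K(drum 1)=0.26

Drum 1:
Newton iteration, ψ₁⁰ = 0.68:
  ψ₁ = 0.680: g = -0.1860, g' = -0.955 → ψ₁ = 0.485
  ψ₁ = 0.485: g = -0.0281, g' = -0.706 → ψ₁ = 0.445
Converged at ψ₁ = 0.445.
Drum-1 compositions:
  methanol: x = 0.452, y = 0.850
  p-xylene: x = 0.379, y = 0.106
  o-xylene: x = 0.168, y = 0.044
Drum-2 feed = drum-1 liquid: z₂ = (0.4521, 0.3795, 0.1684).
Drum 2:
Material balance + equilibrium reduce to Σ zᵢ(Kᵢ−1)/(1+ψ₂(Kᵢ−1)) = 0.
Check two-phase: ΣzᵢKᵢ = 2.009 > 1 and Σzᵢ/Kᵢ = 1.121 > 1, so g(0) = 1.009 > 0 and g(1) = -0.121 < 0.
Newton–Raphson from ψ₂ = 0.5:
  ψ₂ = 0.500: g = 0.2054, g' = -0.800 → ψ₂ = 0.757
  ψ₂ = 0.757: g = 0.0276, g' = -0.623 → ψ₂ = 0.801
  ψ₂ = 0.801: g = 0.0002, g' = -0.613 → ψ₂ = 0.802
Converged at ψ₂ = 0.802.
  methanol: x = 0.140, y = 0.529
  p-xylene: x = 0.586, y = 0.328
  o-xylene: x = 0.274, y = 0.142

V/F (drum 2) = 0.802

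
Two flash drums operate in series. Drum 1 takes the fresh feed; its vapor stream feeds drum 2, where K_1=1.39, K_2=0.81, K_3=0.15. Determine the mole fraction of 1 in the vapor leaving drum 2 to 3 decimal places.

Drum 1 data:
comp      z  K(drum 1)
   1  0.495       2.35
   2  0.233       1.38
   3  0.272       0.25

y_1 (drum 2) = 0.752

Drum 1:
Material balance + equilibrium reduce to Σ zᵢ(Kᵢ−1)/(1+ψ₁(Kᵢ−1)) = 0.
g(0) = ΣzᵢKᵢ − 1 = 0.553 and g(1) = 1 − Σzᵢ/Kᵢ = -0.467, so a root lies in (0, 1).
Iterate (Newton) starting at ψ₁ = 0.51:
  ψ₁ = 0.510: g = 0.1396, g' = -0.741 → ψ₁ = 0.698
  ψ₁ = 0.698: g = -0.0144, g' = -0.934 → ψ₁ = 0.683
Converged at ψ₁ = 0.683.
Drum-1 compositions:
  1: x = 0.258, y = 0.605
  2: x = 0.185, y = 0.255
  3: x = 0.557, y = 0.139
Drum-2 feed = drum-1 vapor: z₂ = (0.6053, 0.2553, 0.1394).
Drum 2:
Newton iteration, ψ₂⁰ = 0.5:
  ψ₂ = 0.500: g = -0.0620, g' = -0.380 → ψ₂ = 0.337
  ψ₂ = 0.337: g = -0.0091, g' = -0.280 → ψ₂ = 0.304
  ψ₂ = 0.304: g = -0.0002, g' = -0.267 → ψ₂ = 0.303
Converged at ψ₂ = 0.303.
  1: x = 0.541, y = 0.752
  2: x = 0.271, y = 0.219
  3: x = 0.188, y = 0.028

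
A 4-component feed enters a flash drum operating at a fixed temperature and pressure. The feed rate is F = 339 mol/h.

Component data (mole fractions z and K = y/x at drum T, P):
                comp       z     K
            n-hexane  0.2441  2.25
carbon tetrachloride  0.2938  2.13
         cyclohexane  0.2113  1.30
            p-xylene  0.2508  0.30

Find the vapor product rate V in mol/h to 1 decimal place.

Material balance + equilibrium reduce to Σ zᵢ(Kᵢ−1)/(1+β(Kᵢ−1)) = 0.
Check two-phase: ΣzᵢKᵢ = 1.5249 > 1 and Σzᵢ/Kᵢ = 1.2450 > 1, so g(0) = 0.5249 > 0 and g(1) = -0.2450 < 0.
Newton–Raphson from β = 0.66:
  β = 0.6600: g = 0.08395, g' = -0.6754 → β = 0.7843
  β = 0.7843: g = -0.00788, g' = -0.8194 → β = 0.7747
  β = 0.7747: g = -0.00007, g' = -0.8042 → β = 0.7746
Converged at β = 0.7746.
Then V = β·F = 0.7746·339 = 262.6 mol/h and L = F − V = 76.4 mol/h.

V = 262.6 mol/h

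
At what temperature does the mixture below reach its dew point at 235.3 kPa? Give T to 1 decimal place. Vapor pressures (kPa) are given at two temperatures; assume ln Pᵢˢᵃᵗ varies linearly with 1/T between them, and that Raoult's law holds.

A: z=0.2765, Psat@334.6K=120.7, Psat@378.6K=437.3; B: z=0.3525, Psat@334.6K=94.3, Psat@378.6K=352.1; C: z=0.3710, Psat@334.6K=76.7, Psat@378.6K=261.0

T = 366.1 K

Dew-point temperature: Σzᵢ·P/Pᵢˢᵃᵗ(T) = 1. Interpolate ln Pᵢˢᵃᵗ = aᵢ + bᵢ/T.
  T = 334.6 K: ΣzᵢP/Pᵢˢᵃᵗ = 2.5567
  T = 378.6 K: ΣzᵢP/Pᵢˢᵃᵗ = 0.7188
  T = 356.6 K: ΣzᵢP/Pᵢˢᵃᵗ = 1.3033
  T = 367.6 K: ΣzᵢP/Pᵢˢᵃᵗ = 0.9593
  T = 362.1 K: ΣzᵢP/Pᵢˢᵃᵗ = 1.1155
  T = 364.9 K: ΣzᵢP/Pᵢˢᵃᵗ = 1.0325
Interpolating between 364.9 K and 367.6 K gives T ≈ 366.1 K.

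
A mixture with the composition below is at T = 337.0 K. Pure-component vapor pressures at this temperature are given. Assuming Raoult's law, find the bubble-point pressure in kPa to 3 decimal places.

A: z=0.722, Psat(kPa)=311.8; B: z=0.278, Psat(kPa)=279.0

Pbub = 302.682 kPa

At the bubble point ψ → 0, so ΣzᵢKᵢ = 1 with Kᵢ = Pᵢˢᵃᵗ/P ⇒ P = ΣzᵢPᵢˢᵃᵗ.
P = 0.722·311.8 + 0.278·279.0 = 302.682 kPa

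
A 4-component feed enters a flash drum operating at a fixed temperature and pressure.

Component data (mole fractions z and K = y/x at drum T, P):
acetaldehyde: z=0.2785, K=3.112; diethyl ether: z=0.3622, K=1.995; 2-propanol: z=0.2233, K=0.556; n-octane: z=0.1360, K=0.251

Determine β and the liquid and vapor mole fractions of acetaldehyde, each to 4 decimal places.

β = 0.8131, x_acetaldehyde = 0.1025, y_acetaldehyde = 0.3190

Let β = V/F and solve Σ zᵢ(Kᵢ−1)/(1+β(Kᵢ−1)) = 0.
Feasibility: ΣzᵢKᵢ = 1.7476, Σzᵢ/Kᵢ = 1.2145 — both > 1, two phases present.
Newton iteration, β⁰ = 0.5:
  β = 0.5000: g = 0.23646, g' = -0.7215 → β = 0.8277
  β = 0.8277: g = -0.01313, g' = -0.9106 → β = 0.8133
  β = 0.8133: g = -0.00019, g' = -0.8851 → β = 0.8131
Converged at β = 0.8131.
Compositions from xᵢ = zᵢ/(1+β(Kᵢ−1)), yᵢ = Kᵢxᵢ:
  acetaldehyde: x = 0.1025, y = 0.3190
  diethyl ether: x = 0.2002, y = 0.3994
  2-propanol: x = 0.3495, y = 0.1943
  n-octane: x = 0.3478, y = 0.0873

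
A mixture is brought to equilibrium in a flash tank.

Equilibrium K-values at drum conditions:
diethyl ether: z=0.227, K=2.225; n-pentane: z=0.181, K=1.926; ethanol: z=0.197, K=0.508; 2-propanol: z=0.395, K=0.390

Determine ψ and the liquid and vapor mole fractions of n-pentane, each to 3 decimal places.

ψ = 0.171, x_n-pentane = 0.156, y_n-pentane = 0.301

Material balance + equilibrium reduce to Σ zᵢ(Kᵢ−1)/(1+ψ(Kᵢ−1)) = 0.
Check two-phase: ΣzᵢKᵢ = 1.108 > 1 and Σzᵢ/Kᵢ = 1.597 > 1, so g(0) = 0.108 > 0 and g(1) = -0.597 < 0.
Iterate (Newton) starting at ψ = 0.5:
  ψ = 0.500: g = -0.1882, g' = -0.592 → ψ = 0.182
  ψ = 0.182: g = -0.0066, g' = -0.585 → ψ = 0.171
Converged at ψ = 0.171.
Compositions from xᵢ = zᵢ/(1+ψ(Kᵢ−1)), yᵢ = Kᵢxᵢ:
  diethyl ether: x = 0.188, y = 0.418
  n-pentane: x = 0.156, y = 0.301
  ethanol: x = 0.215, y = 0.109
  2-propanol: x = 0.441, y = 0.172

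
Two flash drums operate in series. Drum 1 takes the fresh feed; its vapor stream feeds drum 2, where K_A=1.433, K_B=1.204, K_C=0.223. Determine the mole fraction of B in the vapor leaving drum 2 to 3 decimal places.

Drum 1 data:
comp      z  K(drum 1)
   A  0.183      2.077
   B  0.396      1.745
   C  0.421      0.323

Drum 1:
Let ψ₁ = V/F and solve Σ zᵢ(Kᵢ−1)/(1+ψ₁(Kᵢ−1)) = 0.
Check two-phase: ΣzᵢKᵢ = 1.207 > 1 and Σzᵢ/Kᵢ = 1.618 > 1, so g(0) = 0.207 > 0 and g(1) = -0.618 < 0.
Iterate (Newton) starting at ψ₁ = 0.5:
  ψ₁ = 0.500: g = -0.0878, g' = -0.647 → ψ₁ = 0.364
  ψ₁ = 0.364: g = -0.0048, g' = -0.585 → ψ₁ = 0.356
Converged at ψ₁ = 0.356.
Drum-1 compositions:
  A: x = 0.132, y = 0.275
  B: x = 0.313, y = 0.546
  C: x = 0.555, y = 0.179
Drum-2 feed = drum-1 vapor: z₂ = (0.2747, 0.5461, 0.1792).
Drum 2:
Let ψ₂ = V/F and solve Σ zᵢ(Kᵢ−1)/(1+ψ₂(Kᵢ−1)) = 0.
g(0) = ΣzᵢKᵢ − 1 = 0.091 and g(1) = 1 − Σzᵢ/Kᵢ = -0.449, so a root lies in (0, 1).
Newton–Raphson from ψ₂ = 0.58:
  ψ₂ = 0.580: g = -0.0588, g' = -0.410 → ψ₂ = 0.437
  ψ₂ = 0.437: g = -0.0084, g' = -0.303 → ψ₂ = 0.409
  ψ₂ = 0.409: g = -0.0002, g' = -0.289 → ψ₂ = 0.408
Converged at ψ₂ = 0.408.
  A: x = 0.233, y = 0.335
  B: x = 0.504, y = 0.607
  C: x = 0.262, y = 0.059

y_B (drum 2) = 0.607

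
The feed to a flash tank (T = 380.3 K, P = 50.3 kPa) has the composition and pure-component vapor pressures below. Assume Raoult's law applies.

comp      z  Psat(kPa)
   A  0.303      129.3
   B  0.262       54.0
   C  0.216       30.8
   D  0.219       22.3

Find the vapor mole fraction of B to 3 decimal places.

Raoult's law: Kᵢ = Pᵢˢᵃᵗ/P = Pᵢˢᵃᵗ/50.3.
  K_A = 129.3/50.3 = 2.57058, K_B = 54.0/50.3 = 1.07356, K_C = 30.8/50.3 = 0.61233, K_D = 22.3/50.3 = 0.44334
Newton–Raphson from ψ = 0.5:
  ψ = 0.500: g = 0.0124, g' = -0.416 → ψ = 0.530
Converged at ψ = 0.530.
Compositions from xᵢ = zᵢ/(1+ψ(Kᵢ−1)), yᵢ = Kᵢxᵢ:
  A: x = 0.165, y = 0.425
  B: x = 0.252, y = 0.271
  C: x = 0.272, y = 0.166
  D: x = 0.311, y = 0.138

y_B = 0.271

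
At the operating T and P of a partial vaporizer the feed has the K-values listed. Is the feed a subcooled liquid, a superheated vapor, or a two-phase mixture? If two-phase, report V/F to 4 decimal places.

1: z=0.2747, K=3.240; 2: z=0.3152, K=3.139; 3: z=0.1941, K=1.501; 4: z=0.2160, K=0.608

ΣzᵢKᵢ = 2.3021; Σzᵢ/Kᵢ = 0.6698.
Since Σzᵢ/Kᵢ < 1 the mixture is above its dew point — single vapor phase.

superheated vapor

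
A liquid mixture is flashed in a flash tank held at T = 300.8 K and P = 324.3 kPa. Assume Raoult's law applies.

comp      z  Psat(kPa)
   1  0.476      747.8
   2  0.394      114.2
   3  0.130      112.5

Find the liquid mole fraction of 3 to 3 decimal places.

Raoult's law: Kᵢ = Pᵢˢᵃᵗ/P = Pᵢˢᵃᵗ/324.3.
  K_1 = 747.8/324.3 = 2.30589, K_2 = 114.2/324.3 = 0.35214, K_3 = 112.5/324.3 = 0.34690
Newton iteration, V/F⁰ = 0.5:
  V/F = 0.500: g = -0.1276, g' = -0.781 → V/F = 0.337
  V/F = 0.337: g = -0.0035, g' = -0.753 → V/F = 0.332
Converged at V/F = 0.332.
Compositions from xᵢ = zᵢ/(1+V/F(Kᵢ−1)), yᵢ = Kᵢxᵢ:
  1: x = 0.332, y = 0.766
  2: x = 0.502, y = 0.177
  3: x = 0.166, y = 0.058

x_3 = 0.166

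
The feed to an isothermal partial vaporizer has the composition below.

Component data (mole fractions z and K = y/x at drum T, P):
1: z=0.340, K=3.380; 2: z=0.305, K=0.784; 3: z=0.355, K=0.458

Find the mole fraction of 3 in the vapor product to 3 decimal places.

y_3 = 0.232

Newton–Raphson from ψ = 0.5:
  ψ = 0.500: g = 0.0317, g' = -0.616 → ψ = 0.551
  ψ = 0.551: g = 0.0007, g' = -0.591 → ψ = 0.553
Converged at ψ = 0.553.
Compositions from xᵢ = zᵢ/(1+ψ(Kᵢ−1)), yᵢ = Kᵢxᵢ:
  1: x = 0.147, y = 0.496
  2: x = 0.346, y = 0.272
  3: x = 0.507, y = 0.232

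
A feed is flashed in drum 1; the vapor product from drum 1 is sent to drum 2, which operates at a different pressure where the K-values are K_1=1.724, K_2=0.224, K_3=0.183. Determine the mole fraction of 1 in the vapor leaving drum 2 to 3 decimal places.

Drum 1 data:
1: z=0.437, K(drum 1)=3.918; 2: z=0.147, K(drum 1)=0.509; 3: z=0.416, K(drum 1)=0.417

y_1 (drum 2) = 0.908

Drum 1:
Rachford–Rice: g(ψ₁) = Σ zᵢ(Kᵢ−1)/(1+ψ₁(Kᵢ−1)) = 0.
Feasibility: ΣzᵢKᵢ = 1.960, Σzᵢ/Kᵢ = 1.398 — both > 1, two phases present.
Newton–Raphson from ψ₁ = 0.5:
  ψ₁ = 0.500: g = 0.0806, g' = -0.959 → ψ₁ = 0.584
  ψ₁ = 0.584: g = 0.0026, g' = -0.904 → ψ₁ = 0.587
Converged at ψ₁ = 0.587.
Drum-1 compositions:
  1: x = 0.161, y = 0.631
  2: x = 0.207, y = 0.105
  3: x = 0.632, y = 0.264
Drum-2 feed = drum-1 vapor: z₂ = (0.6312, 0.1051, 0.2637).
Drum 2:
Rachford–Rice: g(ψ₂) = Σ zᵢ(Kᵢ−1)/(1+ψ₂(Kᵢ−1)) = 0.
g(0) = ΣzᵢKᵢ − 1 = 0.160 and g(1) = 1 − Σzᵢ/Kᵢ = -1.276, so a root lies in (0, 1).
Newton–Raphson from ψ₂ = 0.44:
  ψ₂ = 0.440: g = -0.1137, g' = -0.765 → ψ₂ = 0.291
  ψ₂ = 0.291: g = -0.0109, g' = -0.635 → ψ₂ = 0.274
Converged at ψ₂ = 0.274.
  1: x = 0.527, y = 0.908
  2: x = 0.134, y = 0.030
  3: x = 0.340, y = 0.062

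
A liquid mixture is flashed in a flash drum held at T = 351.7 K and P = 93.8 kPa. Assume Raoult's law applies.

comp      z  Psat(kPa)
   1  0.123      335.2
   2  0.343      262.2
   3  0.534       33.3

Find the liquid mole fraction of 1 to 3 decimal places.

x_1 = 0.057

Raoult's law: Kᵢ = Pᵢˢᵃᵗ/P = Pᵢˢᵃᵗ/93.8.
  K_1 = 335.2/93.8 = 3.57356, K_2 = 262.2/93.8 = 2.79531, K_3 = 33.3/93.8 = 0.35501
Material balance + equilibrium reduce to Σ zᵢ(Kᵢ−1)/(1+ψ(Kᵢ−1)) = 0.
Feasibility: ΣzᵢKᵢ = 1.588, Σzᵢ/Kᵢ = 1.661 — both > 1, two phases present.
Newton–Raphson from ψ = 0.5:
  ψ = 0.500: g = -0.0454, g' = -0.947 → ψ = 0.452
Converged at ψ = 0.452.
Compositions from xᵢ = zᵢ/(1+ψ(Kᵢ−1)), yᵢ = Kᵢxᵢ:
  1: x = 0.057, y = 0.203
  2: x = 0.189, y = 0.529
  3: x = 0.754, y = 0.268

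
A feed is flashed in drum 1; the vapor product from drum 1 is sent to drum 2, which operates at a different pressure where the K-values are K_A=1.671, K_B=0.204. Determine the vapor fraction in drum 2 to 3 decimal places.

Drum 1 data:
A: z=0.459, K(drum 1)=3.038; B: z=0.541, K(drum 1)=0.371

Drum 1:
Iterate (Newton) starting at ψ₁ = 0.5:
  ψ₁ = 0.500: g = -0.0331, g' = -0.923 → ψ₁ = 0.464
Converged at ψ₁ = 0.464.
Drum-1 compositions:
  A: x = 0.236, y = 0.716
  B: x = 0.764, y = 0.284
Drum-2 feed = drum-1 vapor: z₂ = (0.7165, 0.2835).
Drum 2:
Rachford–Rice: g(ψ₂) = Σ zᵢ(Kᵢ−1)/(1+ψ₂(Kᵢ−1)) = 0.
Check two-phase: ΣzᵢKᵢ = 1.255 > 1 and Σzᵢ/Kᵢ = 1.818 > 1, so g(0) = 0.255 > 0 and g(1) = -0.818 < 0.
Binary case is linear: z₁(K₁−1)(1+ψ₂(K₂−1)) + z₂(K₂−1)(1+ψ₂(K₁−1)) = 0
⇒ ψ₂ = [z₁(K₁−1)+z₂(K₂−1)] / [−(K₁−1)(K₂−1)] = 0.2551/0.5341 = 0.478
  A: x = 0.543, y = 0.907
  B: x = 0.457, y = 0.093

V/F (drum 2) = 0.478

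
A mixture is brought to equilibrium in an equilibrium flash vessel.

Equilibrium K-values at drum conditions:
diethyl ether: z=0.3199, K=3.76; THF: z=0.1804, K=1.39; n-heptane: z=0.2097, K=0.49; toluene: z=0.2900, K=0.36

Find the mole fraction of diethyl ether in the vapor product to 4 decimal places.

y_diethyl ether = 0.4958

Rachford–Rice: g(ψ) = Σ zᵢ(Kᵢ−1)/(1+ψ(Kᵢ−1)) = 0.
g(0) = ΣzᵢKᵢ − 1 = 0.6607 and g(1) = 1 − Σzᵢ/Kᵢ = -0.4484, so a root lies in (0, 1).
Newton–Raphson from ψ = 0.5:
  ψ = 0.5000: g = 0.01336, g' = -0.8046 → ψ = 0.5166
  ψ = 0.5166: g = 0.00005, g' = -0.7988 → ψ = 0.5167
Converged at ψ = 0.5167.
Compositions from xᵢ = zᵢ/(1+ψ(Kᵢ−1)), yᵢ = Kᵢxᵢ:
  diethyl ether: x = 0.1319, y = 0.4958
  THF: x = 0.1501, y = 0.2087
  n-heptane: x = 0.2847, y = 0.1395
  toluene: x = 0.4333, y = 0.1560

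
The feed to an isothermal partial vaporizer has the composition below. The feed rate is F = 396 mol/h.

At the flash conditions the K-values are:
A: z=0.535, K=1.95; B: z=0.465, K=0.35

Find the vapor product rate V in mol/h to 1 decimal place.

Let β = V/F and solve Σ zᵢ(Kᵢ−1)/(1+β(Kᵢ−1)) = 0.
Check two-phase: ΣzᵢKᵢ = 1.206 > 1 and Σzᵢ/Kᵢ = 1.603 > 1, so g(0) = 0.206 > 0 and g(1) = -0.603 < 0.
Binary case is linear: z₁(K₁−1)(1+β(K₂−1)) + z₂(K₂−1)(1+β(K₁−1)) = 0
⇒ β = [z₁(K₁−1)+z₂(K₂−1)] / [−(K₁−1)(K₂−1)] = 0.2060/0.6175 = 0.334
Then V = β·F = 0.3336·396 = 132.1 mol/h and L = F − V = 263.9 mol/h.

V = 132.1 mol/h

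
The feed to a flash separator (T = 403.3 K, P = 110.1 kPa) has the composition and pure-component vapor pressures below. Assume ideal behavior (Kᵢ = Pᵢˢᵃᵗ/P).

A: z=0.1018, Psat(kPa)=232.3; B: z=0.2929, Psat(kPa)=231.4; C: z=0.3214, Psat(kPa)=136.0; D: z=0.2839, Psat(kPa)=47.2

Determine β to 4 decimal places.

Raoult's law: Kᵢ = Pᵢˢᵃᵗ/P = Pᵢˢᵃᵗ/110.1.
  K_A = 232.3/110.1 = 2.109900, K_B = 231.4/110.1 = 2.101726, K_C = 136.0/110.1 = 1.235241, K_D = 47.2/110.1 = 0.428701
Material balance + equilibrium reduce to Σ zᵢ(Kᵢ−1)/(1+β(Kᵢ−1)) = 0.
Check two-phase: ΣzᵢKᵢ = 1.3491 > 1 and Σzᵢ/Kᵢ = 1.1100 > 1, so g(0) = 0.3491 > 0 and g(1) = -0.1100 < 0.
Iterate (Newton) starting at β = 0.42:
  β = 0.4200: g = 0.15309, g' = -0.3996 → β = 0.8031
  β = 0.8031: g = -0.00514, g' = -0.4641 → β = 0.7920
  β = 0.7920: g = -0.00003, g' = -0.4586 → β = 0.7919
Converged at β = 0.7919.

β = 0.7919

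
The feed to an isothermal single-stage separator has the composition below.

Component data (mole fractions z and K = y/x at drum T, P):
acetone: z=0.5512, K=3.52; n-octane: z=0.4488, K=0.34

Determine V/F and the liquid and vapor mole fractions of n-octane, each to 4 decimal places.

Binary case is linear: z₁(K₁−1)(1+V/F(K₂−1)) + z₂(K₂−1)(1+V/F(K₁−1)) = 0
⇒ V/F = [z₁(K₁−1)+z₂(K₂−1)] / [−(K₁−1)(K₂−1)] = 1.09282/1.66320 = 0.6571
Compositions from xᵢ = zᵢ/(1+V/F(Kᵢ−1)), yᵢ = Kᵢxᵢ:
  acetone: x = 0.2075, y = 0.7306
  n-octane: x = 0.7925, y = 0.2694

V/F = 0.6571, x_n-octane = 0.7925, y_n-octane = 0.2694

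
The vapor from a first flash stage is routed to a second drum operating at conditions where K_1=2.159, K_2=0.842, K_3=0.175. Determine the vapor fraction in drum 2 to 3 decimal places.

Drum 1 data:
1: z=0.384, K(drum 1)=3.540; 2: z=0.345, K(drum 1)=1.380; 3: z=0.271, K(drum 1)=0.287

V/F (drum 2) = 0.549

Drum 1:
Let ψ₁ = V/F and solve Σ zᵢ(Kᵢ−1)/(1+ψ₁(Kᵢ−1)) = 0.
g(0) = ΣzᵢKᵢ − 1 = 0.913 and g(1) = 1 − Σzᵢ/Kᵢ = -0.303, so a root lies in (0, 1).
Newton iteration, ψ₁⁰ = 0.56:
  ψ₁ = 0.560: g = 0.1891, g' = -0.838 → ψ₁ = 0.786
  ψ₁ = 0.786: g = -0.0128, g' = -1.018 → ψ₁ = 0.773
Converged at ψ₁ = 0.773.
Drum-1 compositions:
  1: x = 0.130, y = 0.459
  2: x = 0.267, y = 0.368
  3: x = 0.604, y = 0.173
Drum-2 feed = drum-1 vapor: z₂ = (0.4587, 0.3680, 0.1733).
Drum 2:
Material balance + equilibrium reduce to Σ zᵢ(Kᵢ−1)/(1+ψ₂(Kᵢ−1)) = 0.
Feasibility: ΣzᵢKᵢ = 1.331, Σzᵢ/Kᵢ = 1.640 — both > 1, two phases present.
Newton–Raphson from ψ₂ = 0.58:
  ψ₂ = 0.580: g = -0.0202, g' = -0.665 → ψ₂ = 0.550
  ψ₂ = 0.550: g = -0.0005, g' = -0.636 → ψ₂ = 0.549
Converged at ψ₂ = 0.549.
  1: x = 0.280, y = 0.605
  2: x = 0.403, y = 0.339
  3: x = 0.317, y = 0.055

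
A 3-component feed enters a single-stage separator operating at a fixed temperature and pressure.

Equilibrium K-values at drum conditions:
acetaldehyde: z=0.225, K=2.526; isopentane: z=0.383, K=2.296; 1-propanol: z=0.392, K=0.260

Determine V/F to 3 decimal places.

V/F = 0.537

Material balance + equilibrium reduce to Σ zᵢ(Kᵢ−1)/(1+V/F(Kᵢ−1)) = 0.
g(0) = ΣzᵢKᵢ − 1 = 0.550 and g(1) = 1 − Σzᵢ/Kᵢ = -0.764, so a root lies in (0, 1).
Newton iteration, V/F⁰ = 0.5:
  V/F = 0.500: g = 0.0355, g' = -0.946 → V/F = 0.538
  V/F = 0.538: g = -0.0005, g' = -0.973 → V/F = 0.537
Converged at V/F = 0.537.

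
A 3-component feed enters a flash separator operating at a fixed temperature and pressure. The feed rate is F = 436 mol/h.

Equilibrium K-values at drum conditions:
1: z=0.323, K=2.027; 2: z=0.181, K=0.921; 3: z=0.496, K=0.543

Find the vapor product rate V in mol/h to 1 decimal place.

Rachford–Rice: g(V/F) = Σ zᵢ(Kᵢ−1)/(1+V/F(Kᵢ−1)) = 0.
Check two-phase: ΣzᵢKᵢ = 1.091 > 1 and Σzᵢ/Kᵢ = 1.269 > 1, so g(0) = 0.091 > 0 and g(1) = -0.269 < 0.
Newton–Raphson from V/F = 0.38:
  V/F = 0.380: g = -0.0504, g' = -0.329 → V/F = 0.227
  V/F = 0.227: g = 0.0016, g' = -0.354 → V/F = 0.231
Converged at V/F = 0.231.
Then V = V/F·F = 0.2314·436 = 100.9 mol/h and L = F − V = 335.1 mol/h.

V = 100.9 mol/h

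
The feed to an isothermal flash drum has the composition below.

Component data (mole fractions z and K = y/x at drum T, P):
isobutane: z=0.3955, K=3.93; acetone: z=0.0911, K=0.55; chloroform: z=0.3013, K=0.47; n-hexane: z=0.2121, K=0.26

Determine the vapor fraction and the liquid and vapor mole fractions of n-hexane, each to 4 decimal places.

Material balance + equilibrium reduce to Σ zᵢ(Kᵢ−1)/(1+ψ(Kᵢ−1)) = 0.
Check two-phase: ΣzᵢKᵢ = 1.8012 > 1 and Σzᵢ/Kᵢ = 1.7231 > 1, so g(0) = 0.8012 > 0 and g(1) = -0.7231 < 0.
Newton iteration, ψ⁰ = 0.5:
  ψ = 0.5000: g = -0.04919, g' = -1.0388 → ψ = 0.4527
  ψ = 0.4527: g = 0.00056, g' = -1.0656 → ψ = 0.4532
Converged at ψ = 0.4532.
Compositions from xᵢ = zᵢ/(1+ψ(Kᵢ−1)), yᵢ = Kᵢxᵢ:
  isobutane: x = 0.1699, y = 0.6677
  acetone: x = 0.1144, y = 0.0629
  chloroform: x = 0.3965, y = 0.1864
  n-hexane: x = 0.3191, y = 0.0830

ψ = 0.4532, x_n-hexane = 0.3191, y_n-hexane = 0.0830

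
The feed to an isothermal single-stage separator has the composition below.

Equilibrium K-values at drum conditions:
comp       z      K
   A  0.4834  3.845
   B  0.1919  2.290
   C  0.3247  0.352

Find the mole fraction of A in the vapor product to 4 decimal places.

y_A = 0.5235

Rachford–Rice: g(ψ) = Σ zᵢ(Kᵢ−1)/(1+ψ(Kᵢ−1)) = 0.
g(0) = ΣzᵢKᵢ − 1 = 1.4124 and g(1) = 1 − Σzᵢ/Kᵢ = -0.1320, so a root lies in (0, 1).
Newton iteration, ψ⁰ = 0.55:
  ψ = 0.5500: g = 0.35411, g' = -1.0332 → ψ = 0.8927
  ψ = 0.8927: g = 0.00441, g' = -1.1486 → ψ = 0.8966
  ψ = 0.8966: g = -0.00001, g' = -1.1555 → ψ = 0.8965
Converged at ψ = 0.8965.
Compositions from xᵢ = zᵢ/(1+ψ(Kᵢ−1)), yᵢ = Kᵢxᵢ:
  A: x = 0.1361, y = 0.5235
  B: x = 0.0890, y = 0.2038
  C: x = 0.7749, y = 0.2728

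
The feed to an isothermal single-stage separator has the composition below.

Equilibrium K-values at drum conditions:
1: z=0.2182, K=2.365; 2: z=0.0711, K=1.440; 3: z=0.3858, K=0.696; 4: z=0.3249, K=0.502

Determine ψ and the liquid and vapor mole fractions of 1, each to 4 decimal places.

ψ = 0.1018, x_1 = 0.1916, y_1 = 0.4531

Rachford–Rice: g(ψ) = Σ zᵢ(Kᵢ−1)/(1+ψ(Kᵢ−1)) = 0.
Feasibility: ΣzᵢKᵢ = 1.0500, Σzᵢ/Kᵢ = 1.3432 — both > 1, two phases present.
Newton–Raphson from ψ = 0.69:
  ψ = 0.6900: g = -0.21754, g' = -0.3600 → ψ = 0.0858
  ψ = 0.0858: g = 0.00732, g' = -0.4641 → ψ = 0.1016
  ψ = 0.1016: g = 0.00008, g' = -0.4535 → ψ = 0.1018
Converged at ψ = 0.1018.
Compositions from xᵢ = zᵢ/(1+ψ(Kᵢ−1)), yᵢ = Kᵢxᵢ:
  1: x = 0.1916, y = 0.4531
  2: x = 0.0681, y = 0.0980
  3: x = 0.3981, y = 0.2771
  4: x = 0.3422, y = 0.1718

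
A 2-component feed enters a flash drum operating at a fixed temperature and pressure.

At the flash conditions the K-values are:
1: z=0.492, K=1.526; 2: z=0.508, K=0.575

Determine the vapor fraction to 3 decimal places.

Material balance + equilibrium reduce to Σ zᵢ(Kᵢ−1)/(1+ψ(Kᵢ−1)) = 0.
Feasibility: ΣzᵢKᵢ = 1.043, Σzᵢ/Kᵢ = 1.206 — both > 1, two phases present.
Binary case is linear: z₁(K₁−1)(1+ψ(K₂−1)) + z₂(K₂−1)(1+ψ(K₁−1)) = 0
⇒ ψ = [z₁(K₁−1)+z₂(K₂−1)] / [−(K₁−1)(K₂−1)] = 0.0429/0.2236 = 0.192

ψ = 0.192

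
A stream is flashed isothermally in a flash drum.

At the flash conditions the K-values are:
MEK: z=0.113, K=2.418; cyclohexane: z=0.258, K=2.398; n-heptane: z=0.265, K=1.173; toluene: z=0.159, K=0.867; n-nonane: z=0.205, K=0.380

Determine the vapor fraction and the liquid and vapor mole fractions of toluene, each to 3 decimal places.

ψ = 0.820, x_toluene = 0.178, y_toluene = 0.155

Rachford–Rice: g(ψ) = Σ zᵢ(Kᵢ−1)/(1+ψ(Kᵢ−1)) = 0.
Check two-phase: ΣzᵢKᵢ = 1.419 > 1 and Σzᵢ/Kᵢ = 1.103 > 1, so g(0) = 0.419 > 0 and g(1) = -0.103 < 0.
Iterate (Newton) starting at ψ = 0.5:
  ψ = 0.500: g = 0.1414, g' = -0.428 → ψ = 0.830
  ψ = 0.830: g = -0.0052, g' = -0.500 → ψ = 0.820
Converged at ψ = 0.820.
Compositions from xᵢ = zᵢ/(1+ψ(Kᵢ−1)), yᵢ = Kᵢxᵢ:
  MEK: x = 0.052, y = 0.126
  cyclohexane: x = 0.120, y = 0.288
  n-heptane: x = 0.232, y = 0.272
  toluene: x = 0.178, y = 0.155
  n-nonane: x = 0.417, y = 0.158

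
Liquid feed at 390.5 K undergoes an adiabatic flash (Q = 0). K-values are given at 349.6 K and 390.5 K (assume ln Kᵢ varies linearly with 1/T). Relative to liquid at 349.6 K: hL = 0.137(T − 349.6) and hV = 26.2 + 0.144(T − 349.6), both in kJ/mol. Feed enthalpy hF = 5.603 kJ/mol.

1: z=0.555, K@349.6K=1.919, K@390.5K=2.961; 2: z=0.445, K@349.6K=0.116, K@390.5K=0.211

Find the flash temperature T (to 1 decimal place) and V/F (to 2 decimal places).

T = 353.6 K, V/F = 0.19

Adiabatic flash: solve Rachford–Rice at each trial T, then check hF = ψ·hV(T) + (1−ψ)·hL(T).
  T = 349.6 K: K = (1.919, 0.116), RR gives ψ = 0.144, H_out = 3.762 kJ/mol
  T = 390.5 K: K = (2.961, 0.211), RR gives ψ = 0.476, H_out = 18.224 kJ/mol
  T = 370.1 K: K = (2.414, 0.159), RR gives ψ = 0.345, H_out = 11.905 kJ/mol
  T = 359.9 K: K = (2.160, 0.137), RR gives ψ = 0.259, H_out = 8.224 kJ/mol
  T = 354.8 K: K = (2.039, 0.126), RR gives ψ = 0.207, H_out = 6.139 kJ/mol
  T = 352.2 K: K = (1.979, 0.121), RR gives ψ = 0.177, H_out = 4.988 kJ/mol
  T = 353.5 K: K = (2.009, 0.124), RR gives ψ = 0.192, H_out = 5.572 kJ/mol
Linear interpolation between T = 353.5 (H_out = 5.572) and T = 354.8 (H_out = 6.139) on hF = 5.603 gives T ≈ 353.6 K, at which ψ = 0.19.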